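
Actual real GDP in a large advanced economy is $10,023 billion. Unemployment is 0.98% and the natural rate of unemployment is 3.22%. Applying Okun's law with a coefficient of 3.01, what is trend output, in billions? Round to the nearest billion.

Unemployment gap = 0.98 - 3.22 = -2.24 points, so output gap = -3.01 × (-2.24) = 6.7424%.
Since Y = Y* × (1 + gap/100), Y* = 10023/1.067424 ≈ 9390 billion.

$9,390 billion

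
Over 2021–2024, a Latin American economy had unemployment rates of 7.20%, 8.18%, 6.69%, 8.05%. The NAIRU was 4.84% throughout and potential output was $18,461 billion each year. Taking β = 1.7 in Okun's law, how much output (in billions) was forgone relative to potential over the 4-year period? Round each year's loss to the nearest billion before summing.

Year 2021: gap = -1.7 × (7.2 - 4.84) = -4.012%, loss ≈ 18461 × 4.012/100 ≈ 741.
Year 2022: gap = -1.7 × (8.18 - 4.84) = -5.678%, loss ≈ 18461 × 5.678/100 ≈ 1048.
Year 2023: gap = -1.7 × (6.69 - 4.84) = -3.145%, loss ≈ 18461 × 3.145/100 ≈ 581.
Year 2024: gap = -1.7 × (8.05 - 4.84) = -5.457%, loss ≈ 18461 × 5.457/100 ≈ 1007.
Total lost output = 741 + 1048 + 581 + 1007 = 3377 billion.

$3,377 billion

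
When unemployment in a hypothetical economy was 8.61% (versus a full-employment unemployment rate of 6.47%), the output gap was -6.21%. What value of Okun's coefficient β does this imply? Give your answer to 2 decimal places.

β ≈ 2.90

Okun's law: output gap = -β × (u - u*).
-6.21 = -β × (8.61 - 6.47) = -β × 2.14, so β = 6.21/2.14 = 2.90.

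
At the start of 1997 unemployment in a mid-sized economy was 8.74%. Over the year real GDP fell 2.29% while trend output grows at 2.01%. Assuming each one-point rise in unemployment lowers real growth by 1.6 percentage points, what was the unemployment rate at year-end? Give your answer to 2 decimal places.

11.43%

Growth-rate Okun's law: g_Y = g_Y* - β × Δu, so Δu = (g_Y* - g_Y)/β.
Δu = (2.01 + 2.29)/1.6 = 4.3/1.6 = 2.69 percentage points.
Year-end unemployment = 8.74 + 2.69 = 11.43%.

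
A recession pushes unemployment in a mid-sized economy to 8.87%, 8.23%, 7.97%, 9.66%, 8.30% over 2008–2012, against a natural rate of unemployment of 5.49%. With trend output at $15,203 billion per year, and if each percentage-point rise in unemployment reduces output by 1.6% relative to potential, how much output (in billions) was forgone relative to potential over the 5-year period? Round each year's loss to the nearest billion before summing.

Year 2008: gap = -1.6 × (8.87 - 5.49) = -5.408%, loss ≈ 15203 × 5.408/100 ≈ 822.
Year 2009: gap = -1.6 × (8.23 - 5.49) = -4.384%, loss ≈ 15203 × 4.384/100 ≈ 666.
Year 2010: gap = -1.6 × (7.97 - 5.49) = -3.968%, loss ≈ 15203 × 3.968/100 ≈ 603.
Year 2011: gap = -1.6 × (9.66 - 5.49) = -6.672%, loss ≈ 15203 × 6.672/100 ≈ 1014.
Year 2012: gap = -1.6 × (8.3 - 5.49) = -4.496%, loss ≈ 15203 × 4.496/100 ≈ 684.
Total lost output = 822 + 666 + 603 + 1014 + 684 = 3789 billion.

$3,789 billion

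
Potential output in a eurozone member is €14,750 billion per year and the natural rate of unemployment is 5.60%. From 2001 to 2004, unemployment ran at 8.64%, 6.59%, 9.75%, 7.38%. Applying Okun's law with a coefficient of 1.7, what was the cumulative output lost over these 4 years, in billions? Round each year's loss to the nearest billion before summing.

€2,497 billion

Year 2001: gap = -1.7 × (8.64 - 5.6) = -5.168%, loss ≈ 14750 × 5.168/100 ≈ 762.
Year 2002: gap = -1.7 × (6.59 - 5.6) = -1.683%, loss ≈ 14750 × 1.683/100 ≈ 248.
Year 2003: gap = -1.7 × (9.75 - 5.6) = -7.055%, loss ≈ 14750 × 7.055/100 ≈ 1041.
Year 2004: gap = -1.7 × (7.38 - 5.6) = -3.026%, loss ≈ 14750 × 3.026/100 ≈ 446.
Total lost output = 762 + 248 + 1041 + 446 = 2497 billion.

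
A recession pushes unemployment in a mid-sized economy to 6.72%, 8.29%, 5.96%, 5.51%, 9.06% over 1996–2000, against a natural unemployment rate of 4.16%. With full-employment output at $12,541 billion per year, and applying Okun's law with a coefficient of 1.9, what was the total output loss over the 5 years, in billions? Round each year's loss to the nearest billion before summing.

Year 1996: gap = -1.9 × (6.72 - 4.16) = -4.864%, loss ≈ 12541 × 4.864/100 ≈ 610.
Year 1997: gap = -1.9 × (8.29 - 4.16) = -7.847%, loss ≈ 12541 × 7.847/100 ≈ 984.
Year 1998: gap = -1.9 × (5.96 - 4.16) = -3.42%, loss ≈ 12541 × 3.42/100 ≈ 429.
Year 1999: gap = -1.9 × (5.51 - 4.16) = -2.565%, loss ≈ 12541 × 2.565/100 ≈ 322.
Year 2000: gap = -1.9 × (9.06 - 4.16) = -9.31%, loss ≈ 12541 × 9.31/100 ≈ 1168.
Total lost output = 610 + 984 + 429 + 322 + 1168 = 3513 billion.

$3,513 billion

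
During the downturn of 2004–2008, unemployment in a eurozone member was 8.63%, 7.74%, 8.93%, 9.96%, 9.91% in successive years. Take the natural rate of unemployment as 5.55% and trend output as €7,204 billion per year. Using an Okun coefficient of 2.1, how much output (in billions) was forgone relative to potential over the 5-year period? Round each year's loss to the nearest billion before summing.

€2,635 billion

Year 2004: gap = -2.1 × (8.63 - 5.55) = -6.468%, loss ≈ 7204 × 6.468/100 ≈ 466.
Year 2005: gap = -2.1 × (7.74 - 5.55) = -4.599%, loss ≈ 7204 × 4.599/100 ≈ 331.
Year 2006: gap = -2.1 × (8.93 - 5.55) = -7.098%, loss ≈ 7204 × 7.098/100 ≈ 511.
Year 2007: gap = -2.1 × (9.96 - 5.55) = -9.261%, loss ≈ 7204 × 9.261/100 ≈ 667.
Year 2008: gap = -2.1 × (9.91 - 5.55) = -9.156%, loss ≈ 7204 × 9.156/100 ≈ 660.
Total lost output = 466 + 331 + 511 + 667 + 660 = 2635 billion.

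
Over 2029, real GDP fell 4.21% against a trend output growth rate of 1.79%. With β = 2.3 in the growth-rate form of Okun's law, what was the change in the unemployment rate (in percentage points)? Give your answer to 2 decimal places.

2.61 percentage points

Growth-rate Okun's law: g_Y = g_Y* - β × Δu, so Δu = (g_Y* - g_Y)/β.
Δu = (1.79 + 4.21)/2.3 = 6/2.3 = 2.61 percentage points.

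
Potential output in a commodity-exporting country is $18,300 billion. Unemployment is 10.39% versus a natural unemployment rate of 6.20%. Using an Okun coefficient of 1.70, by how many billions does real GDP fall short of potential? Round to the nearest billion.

Output gap = -1.70 × (10.39 - 6.2) = -1.7 × 4.19 = -7.123%.
Actual GDP ≈ 18300 × 0.92877 ≈ 16996 billion, so the shortfall is 18300 - 16996 = 1304 billion.

$1,304 billion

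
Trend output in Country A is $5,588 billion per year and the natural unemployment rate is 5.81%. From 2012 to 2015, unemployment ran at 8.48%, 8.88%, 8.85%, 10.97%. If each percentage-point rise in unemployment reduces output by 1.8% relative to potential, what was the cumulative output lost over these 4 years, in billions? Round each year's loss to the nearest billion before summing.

Year 2012: gap = -1.8 × (8.48 - 5.81) = -4.806%, loss ≈ 5588 × 4.806/100 ≈ 269.
Year 2013: gap = -1.8 × (8.88 - 5.81) = -5.526%, loss ≈ 5588 × 5.526/100 ≈ 309.
Year 2014: gap = -1.8 × (8.85 - 5.81) = -5.472%, loss ≈ 5588 × 5.472/100 ≈ 306.
Year 2015: gap = -1.8 × (10.97 - 5.81) = -9.288%, loss ≈ 5588 × 9.288/100 ≈ 519.
Total lost output = 269 + 309 + 306 + 519 = 1403 billion.

$1,403 billion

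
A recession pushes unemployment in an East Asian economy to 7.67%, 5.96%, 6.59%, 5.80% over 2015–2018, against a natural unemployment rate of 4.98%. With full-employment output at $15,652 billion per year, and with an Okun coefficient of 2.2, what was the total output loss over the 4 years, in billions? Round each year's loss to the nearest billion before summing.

Year 2015: gap = -2.2 × (7.67 - 4.98) = -5.918%, loss ≈ 15652 × 5.918/100 ≈ 926.
Year 2016: gap = -2.2 × (5.96 - 4.98) = -2.156%, loss ≈ 15652 × 2.156/100 ≈ 337.
Year 2017: gap = -2.2 × (6.59 - 4.98) = -3.542%, loss ≈ 15652 × 3.542/100 ≈ 554.
Year 2018: gap = -2.2 × (5.8 - 4.98) = -1.804%, loss ≈ 15652 × 1.804/100 ≈ 282.
Total lost output = 926 + 337 + 554 + 282 = 2099 billion.

$2,099 billion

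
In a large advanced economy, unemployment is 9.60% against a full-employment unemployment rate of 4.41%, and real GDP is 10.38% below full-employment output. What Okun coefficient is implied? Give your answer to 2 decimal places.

β ≈ 2.00

Okun's law: output gap = -β × (u - u*).
-10.38 = -β × (9.6 - 4.41) = -β × 5.19, so β = 10.38/5.19 = 2.00.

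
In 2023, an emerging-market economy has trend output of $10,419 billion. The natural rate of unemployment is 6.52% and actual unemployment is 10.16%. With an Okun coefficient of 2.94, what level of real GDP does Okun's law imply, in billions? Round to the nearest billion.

$9,304 billion

Unemployment gap = 10.16 - 6.52 = 3.64 points, so the output gap is -2.94 × 3.64 = -10.7016%.
Actual GDP = 10419 × (1 - 10.7016/100) = 10419 × 0.892984 ≈ 9304 billion.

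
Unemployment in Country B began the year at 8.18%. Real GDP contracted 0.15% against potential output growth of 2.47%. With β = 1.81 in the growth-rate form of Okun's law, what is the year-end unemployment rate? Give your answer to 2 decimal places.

9.63%

Growth-rate Okun's law: g_Y = g_Y* - β × Δu, so Δu = (g_Y* - g_Y)/β.
Δu = (2.47 + 0.15)/1.81 = 2.62/1.81 = 1.45 percentage points.
Year-end unemployment = 8.18 + 1.45 = 9.63%.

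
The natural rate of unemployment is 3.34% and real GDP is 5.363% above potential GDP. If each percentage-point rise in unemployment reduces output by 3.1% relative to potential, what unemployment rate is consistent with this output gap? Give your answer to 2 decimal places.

From Okun's law, u - u* = -(output gap)/β = -(5.363)/3.1 = -1.73 points.
So u = 3.34 - 1.73 = 1.61%.

1.61%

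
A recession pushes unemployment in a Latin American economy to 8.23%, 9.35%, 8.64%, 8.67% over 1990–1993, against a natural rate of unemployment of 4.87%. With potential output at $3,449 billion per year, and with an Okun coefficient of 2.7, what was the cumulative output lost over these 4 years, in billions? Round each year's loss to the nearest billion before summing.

Year 1990: gap = -2.7 × (8.23 - 4.87) = -9.072%, loss ≈ 3449 × 9.072/100 ≈ 313.
Year 1991: gap = -2.7 × (9.35 - 4.87) = -12.096%, loss ≈ 3449 × 12.096/100 ≈ 417.
Year 1992: gap = -2.7 × (8.64 - 4.87) = -10.179%, loss ≈ 3449 × 10.179/100 ≈ 351.
Year 1993: gap = -2.7 × (8.67 - 4.87) = -10.26%, loss ≈ 3449 × 10.26/100 ≈ 354.
Total lost output = 313 + 417 + 351 + 354 = 1435 billion.

$1,435 billion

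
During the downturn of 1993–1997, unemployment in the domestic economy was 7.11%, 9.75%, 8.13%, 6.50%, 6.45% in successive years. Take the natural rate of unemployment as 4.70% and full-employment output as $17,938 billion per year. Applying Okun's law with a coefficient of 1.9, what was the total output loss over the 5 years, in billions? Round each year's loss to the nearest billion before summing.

$4,920 billion

Year 1993: gap = -1.9 × (7.11 - 4.7) = -4.579%, loss ≈ 17938 × 4.579/100 ≈ 821.
Year 1994: gap = -1.9 × (9.75 - 4.7) = -9.595%, loss ≈ 17938 × 9.595/100 ≈ 1721.
Year 1995: gap = -1.9 × (8.13 - 4.7) = -6.517%, loss ≈ 17938 × 6.517/100 ≈ 1169.
Year 1996: gap = -1.9 × (6.5 - 4.7) = -3.42%, loss ≈ 17938 × 3.42/100 ≈ 613.
Year 1997: gap = -1.9 × (6.45 - 4.7) = -3.325%, loss ≈ 17938 × 3.325/100 ≈ 596.
Total lost output = 821 + 1721 + 1169 + 613 + 596 = 4920 billion.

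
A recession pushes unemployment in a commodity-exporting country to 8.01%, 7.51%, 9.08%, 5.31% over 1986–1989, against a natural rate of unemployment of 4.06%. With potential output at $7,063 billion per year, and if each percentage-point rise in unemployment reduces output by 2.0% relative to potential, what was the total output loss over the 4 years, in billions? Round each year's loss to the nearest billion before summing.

Year 1986: gap = -2.0 × (8.01 - 4.06) = -7.9%, loss ≈ 7063 × 7.9/100 ≈ 558.
Year 1987: gap = -2.0 × (7.51 - 4.06) = -6.9%, loss ≈ 7063 × 6.9/100 ≈ 487.
Year 1988: gap = -2.0 × (9.08 - 4.06) = -10.04%, loss ≈ 7063 × 10.04/100 ≈ 709.
Year 1989: gap = -2.0 × (5.31 - 4.06) = -2.5%, loss ≈ 7063 × 2.5/100 ≈ 177.
Total lost output = 558 + 487 + 709 + 177 = 1931 billion.

$1,931 billion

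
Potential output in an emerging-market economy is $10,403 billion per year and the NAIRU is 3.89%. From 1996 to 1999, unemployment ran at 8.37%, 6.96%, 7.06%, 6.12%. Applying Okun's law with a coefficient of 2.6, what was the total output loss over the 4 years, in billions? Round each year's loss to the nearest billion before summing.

$3,502 billion

Year 1996: gap = -2.6 × (8.37 - 3.89) = -11.648%, loss ≈ 10403 × 11.648/100 ≈ 1212.
Year 1997: gap = -2.6 × (6.96 - 3.89) = -7.982%, loss ≈ 10403 × 7.982/100 ≈ 830.
Year 1998: gap = -2.6 × (7.06 - 3.89) = -8.242%, loss ≈ 10403 × 8.242/100 ≈ 857.
Year 1999: gap = -2.6 × (6.12 - 3.89) = -5.798%, loss ≈ 10403 × 5.798/100 ≈ 603.
Total lost output = 1212 + 830 + 857 + 603 = 3502 billion.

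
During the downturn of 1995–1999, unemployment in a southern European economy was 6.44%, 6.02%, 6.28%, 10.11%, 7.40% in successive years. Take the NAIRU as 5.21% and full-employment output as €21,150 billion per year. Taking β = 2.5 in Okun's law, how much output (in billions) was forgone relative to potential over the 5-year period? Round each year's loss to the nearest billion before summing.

€5,393 billion

Year 1995: gap = -2.5 × (6.44 - 5.21) = -3.075%, loss ≈ 21150 × 3.075/100 ≈ 650.
Year 1996: gap = -2.5 × (6.02 - 5.21) = -2.025%, loss ≈ 21150 × 2.025/100 ≈ 428.
Year 1997: gap = -2.5 × (6.28 - 5.21) = -2.675%, loss ≈ 21150 × 2.675/100 ≈ 566.
Year 1998: gap = -2.5 × (10.11 - 5.21) = -12.25%, loss ≈ 21150 × 12.25/100 ≈ 2591.
Year 1999: gap = -2.5 × (7.4 - 5.21) = -5.475%, loss ≈ 21150 × 5.475/100 ≈ 1158.
Total lost output = 650 + 428 + 566 + 2591 + 1158 = 5393 billion.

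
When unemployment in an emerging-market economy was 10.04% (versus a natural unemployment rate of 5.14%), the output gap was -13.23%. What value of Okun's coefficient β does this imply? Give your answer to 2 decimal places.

β ≈ 2.70

Okun's law: output gap = -β × (u - u*).
-13.23 = -β × (10.04 - 5.14) = -β × 4.9, so β = 13.23/4.9 = 2.70.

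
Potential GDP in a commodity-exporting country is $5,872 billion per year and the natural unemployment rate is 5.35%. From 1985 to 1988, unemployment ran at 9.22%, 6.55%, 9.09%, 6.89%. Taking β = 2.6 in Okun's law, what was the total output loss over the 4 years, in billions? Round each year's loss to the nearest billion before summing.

Year 1985: gap = -2.6 × (9.22 - 5.35) = -10.062%, loss ≈ 5872 × 10.062/100 ≈ 591.
Year 1986: gap = -2.6 × (6.55 - 5.35) = -3.12%, loss ≈ 5872 × 3.12/100 ≈ 183.
Year 1987: gap = -2.6 × (9.09 - 5.35) = -9.724%, loss ≈ 5872 × 9.724/100 ≈ 571.
Year 1988: gap = -2.6 × (6.89 - 5.35) = -4.004%, loss ≈ 5872 × 4.004/100 ≈ 235.
Total lost output = 591 + 183 + 571 + 235 = 1580 billion.

$1,580 billion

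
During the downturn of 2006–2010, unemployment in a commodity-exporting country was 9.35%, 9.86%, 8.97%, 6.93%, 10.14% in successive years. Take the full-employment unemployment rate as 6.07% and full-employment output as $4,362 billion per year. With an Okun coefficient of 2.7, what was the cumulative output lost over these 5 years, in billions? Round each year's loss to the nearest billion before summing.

Year 2006: gap = -2.7 × (9.35 - 6.07) = -8.856%, loss ≈ 4362 × 8.856/100 ≈ 386.
Year 2007: gap = -2.7 × (9.86 - 6.07) = -10.233%, loss ≈ 4362 × 10.233/100 ≈ 446.
Year 2008: gap = -2.7 × (8.97 - 6.07) = -7.83%, loss ≈ 4362 × 7.83/100 ≈ 342.
Year 2009: gap = -2.7 × (6.93 - 6.07) = -2.322%, loss ≈ 4362 × 2.322/100 ≈ 101.
Year 2010: gap = -2.7 × (10.14 - 6.07) = -10.989%, loss ≈ 4362 × 10.989/100 ≈ 479.
Total lost output = 386 + 446 + 342 + 101 + 479 = 1754 billion.

$1,754 billion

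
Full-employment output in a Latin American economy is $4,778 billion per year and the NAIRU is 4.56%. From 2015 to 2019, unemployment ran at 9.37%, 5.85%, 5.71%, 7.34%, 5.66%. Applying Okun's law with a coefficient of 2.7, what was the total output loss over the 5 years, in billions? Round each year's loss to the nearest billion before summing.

$1,436 billion

Year 2015: gap = -2.7 × (9.37 - 4.56) = -12.987%, loss ≈ 4778 × 12.987/100 ≈ 621.
Year 2016: gap = -2.7 × (5.85 - 4.56) = -3.483%, loss ≈ 4778 × 3.483/100 ≈ 166.
Year 2017: gap = -2.7 × (5.71 - 4.56) = -3.105%, loss ≈ 4778 × 3.105/100 ≈ 148.
Year 2018: gap = -2.7 × (7.34 - 4.56) = -7.506%, loss ≈ 4778 × 7.506/100 ≈ 359.
Year 2019: gap = -2.7 × (5.66 - 4.56) = -2.97%, loss ≈ 4778 × 2.97/100 ≈ 142.
Total lost output = 621 + 166 + 148 + 359 + 142 = 1436 billion.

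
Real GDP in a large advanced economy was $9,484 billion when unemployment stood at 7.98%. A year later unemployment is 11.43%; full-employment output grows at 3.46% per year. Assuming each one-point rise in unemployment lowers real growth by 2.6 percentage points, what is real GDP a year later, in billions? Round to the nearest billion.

Δu = 11.43 - 7.98 = 3.45 points.
Okun's law (growth form): g_Y = g_Y* - β × Δu = 3.46 - 2.6 × (3.45) = 3.46 - 8.97 = -5.51%.
Real GDP in the next year = 9484 × (1 - 5.51/100) = 9484 × 0.9449 ≈ 8961 billion.

$8,961 billion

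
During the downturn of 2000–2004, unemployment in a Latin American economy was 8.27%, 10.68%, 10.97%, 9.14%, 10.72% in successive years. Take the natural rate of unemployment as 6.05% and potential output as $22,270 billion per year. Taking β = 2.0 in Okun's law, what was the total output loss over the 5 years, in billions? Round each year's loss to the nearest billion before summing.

$8,698 billion

Year 2000: gap = -2.0 × (8.27 - 6.05) = -4.44%, loss ≈ 22270 × 4.44/100 ≈ 989.
Year 2001: gap = -2.0 × (10.68 - 6.05) = -9.26%, loss ≈ 22270 × 9.26/100 ≈ 2062.
Year 2002: gap = -2.0 × (10.97 - 6.05) = -9.84%, loss ≈ 22270 × 9.84/100 ≈ 2191.
Year 2003: gap = -2.0 × (9.14 - 6.05) = -6.18%, loss ≈ 22270 × 6.18/100 ≈ 1376.
Year 2004: gap = -2.0 × (10.72 - 6.05) = -9.34%, loss ≈ 22270 × 9.34/100 ≈ 2080.
Total lost output = 989 + 2062 + 2191 + 1376 + 2080 = 8698 billion.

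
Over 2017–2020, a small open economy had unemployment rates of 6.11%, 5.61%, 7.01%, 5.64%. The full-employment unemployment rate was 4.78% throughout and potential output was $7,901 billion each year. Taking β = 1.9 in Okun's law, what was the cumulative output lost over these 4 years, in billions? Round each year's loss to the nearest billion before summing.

$789 billion

Year 2017: gap = -1.9 × (6.11 - 4.78) = -2.527%, loss ≈ 7901 × 2.527/100 ≈ 200.
Year 2018: gap = -1.9 × (5.61 - 4.78) = -1.577%, loss ≈ 7901 × 1.577/100 ≈ 125.
Year 2019: gap = -1.9 × (7.01 - 4.78) = -4.237%, loss ≈ 7901 × 4.237/100 ≈ 335.
Year 2020: gap = -1.9 × (5.64 - 4.78) = -1.634%, loss ≈ 7901 × 1.634/100 ≈ 129.
Total lost output = 200 + 125 + 335 + 129 = 789 billion.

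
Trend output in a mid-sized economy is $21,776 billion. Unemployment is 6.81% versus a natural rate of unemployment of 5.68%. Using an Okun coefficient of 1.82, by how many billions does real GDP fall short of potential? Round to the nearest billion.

$448 billion

Output gap = -1.82 × (6.81 - 5.68) = -1.82 × 1.13 = -2.0566%.
Actual GDP ≈ 21776 × 0.979434 ≈ 21328 billion, so the shortfall is 21776 - 21328 = 448 billion.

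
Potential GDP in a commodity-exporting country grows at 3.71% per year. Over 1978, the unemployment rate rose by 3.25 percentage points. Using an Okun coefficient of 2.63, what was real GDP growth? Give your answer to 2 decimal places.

-4.84%

Growth-rate Okun's law: g_Y = g_Y* - β × Δu.
g_Y = 3.71 - 2.63 × (3.25) = 3.71 - 8.5475 = -4.8375%, i.e. -4.84% to 2 d.p.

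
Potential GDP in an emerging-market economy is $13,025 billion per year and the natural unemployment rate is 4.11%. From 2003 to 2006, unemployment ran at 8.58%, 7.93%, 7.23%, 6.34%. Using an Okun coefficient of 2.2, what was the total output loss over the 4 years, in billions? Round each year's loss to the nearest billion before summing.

$3,909 billion

Year 2003: gap = -2.2 × (8.58 - 4.11) = -9.834%, loss ≈ 13025 × 9.834/100 ≈ 1281.
Year 2004: gap = -2.2 × (7.93 - 4.11) = -8.404%, loss ≈ 13025 × 8.404/100 ≈ 1095.
Year 2005: gap = -2.2 × (7.23 - 4.11) = -6.864%, loss ≈ 13025 × 6.864/100 ≈ 894.
Year 2006: gap = -2.2 × (6.34 - 4.11) = -4.906%, loss ≈ 13025 × 4.906/100 ≈ 639.
Total lost output = 1281 + 1095 + 894 + 639 = 3909 billion.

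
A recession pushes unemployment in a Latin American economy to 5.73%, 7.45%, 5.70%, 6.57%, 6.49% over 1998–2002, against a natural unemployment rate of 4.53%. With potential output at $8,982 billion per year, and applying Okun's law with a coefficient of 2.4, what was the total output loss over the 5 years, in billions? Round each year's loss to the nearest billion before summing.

$2,003 billion

Year 1998: gap = -2.4 × (5.73 - 4.53) = -2.88%, loss ≈ 8982 × 2.88/100 ≈ 259.
Year 1999: gap = -2.4 × (7.45 - 4.53) = -7.008%, loss ≈ 8982 × 7.008/100 ≈ 629.
Year 2000: gap = -2.4 × (5.7 - 4.53) = -2.808%, loss ≈ 8982 × 2.808/100 ≈ 252.
Year 2001: gap = -2.4 × (6.57 - 4.53) = -4.896%, loss ≈ 8982 × 4.896/100 ≈ 440.
Year 2002: gap = -2.4 × (6.49 - 4.53) = -4.704%, loss ≈ 8982 × 4.704/100 ≈ 423.
Total lost output = 259 + 629 + 252 + 440 + 423 = 2003 billion.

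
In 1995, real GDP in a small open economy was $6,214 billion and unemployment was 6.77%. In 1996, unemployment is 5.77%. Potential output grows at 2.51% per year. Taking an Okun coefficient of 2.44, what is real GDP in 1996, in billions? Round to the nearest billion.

$6,522 billion

Δu = 5.77 - 6.77 = -1 point.
Okun's law (growth form): g_Y = g_Y* - β × Δu = 2.51 - 2.44 × (-1.00) = 2.51 + 2.44 = 4.95%.
Real GDP in the next year = 6214 × (1 + 4.95/100) = 6214 × 1.0495 ≈ 6522 billion.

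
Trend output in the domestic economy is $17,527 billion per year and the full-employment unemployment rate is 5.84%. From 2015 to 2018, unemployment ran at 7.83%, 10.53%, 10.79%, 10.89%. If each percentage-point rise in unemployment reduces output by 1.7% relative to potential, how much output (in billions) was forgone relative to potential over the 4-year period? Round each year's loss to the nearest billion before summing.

$4,970 billion

Year 2015: gap = -1.7 × (7.83 - 5.84) = -3.383%, loss ≈ 17527 × 3.383/100 ≈ 593.
Year 2016: gap = -1.7 × (10.53 - 5.84) = -7.973%, loss ≈ 17527 × 7.973/100 ≈ 1397.
Year 2017: gap = -1.7 × (10.79 - 5.84) = -8.415%, loss ≈ 17527 × 8.415/100 ≈ 1475.
Year 2018: gap = -1.7 × (10.89 - 5.84) = -8.585%, loss ≈ 17527 × 8.585/100 ≈ 1505.
Total lost output = 593 + 1397 + 1475 + 1505 = 4970 billion.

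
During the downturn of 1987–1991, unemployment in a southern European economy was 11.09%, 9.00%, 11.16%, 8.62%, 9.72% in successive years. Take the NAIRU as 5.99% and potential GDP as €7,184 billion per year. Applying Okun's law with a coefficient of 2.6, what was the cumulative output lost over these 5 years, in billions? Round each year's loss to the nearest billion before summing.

Year 1987: gap = -2.6 × (11.09 - 5.99) = -13.26%, loss ≈ 7184 × 13.26/100 ≈ 953.
Year 1988: gap = -2.6 × (9 - 5.99) = -7.826%, loss ≈ 7184 × 7.826/100 ≈ 562.
Year 1989: gap = -2.6 × (11.16 - 5.99) = -13.442%, loss ≈ 7184 × 13.442/100 ≈ 966.
Year 1990: gap = -2.6 × (8.62 - 5.99) = -6.838%, loss ≈ 7184 × 6.838/100 ≈ 491.
Year 1991: gap = -2.6 × (9.72 - 5.99) = -9.698%, loss ≈ 7184 × 9.698/100 ≈ 697.
Total lost output = 953 + 562 + 966 + 491 + 697 = 3669 billion.

€3,669 billion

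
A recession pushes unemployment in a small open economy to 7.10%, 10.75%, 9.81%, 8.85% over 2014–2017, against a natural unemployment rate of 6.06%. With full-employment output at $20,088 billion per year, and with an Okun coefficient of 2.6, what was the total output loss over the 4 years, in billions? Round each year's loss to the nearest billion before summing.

$6,409 billion

Year 2014: gap = -2.6 × (7.1 - 6.06) = -2.704%, loss ≈ 20088 × 2.704/100 ≈ 543.
Year 2015: gap = -2.6 × (10.75 - 6.06) = -12.194%, loss ≈ 20088 × 12.194/100 ≈ 2450.
Year 2016: gap = -2.6 × (9.81 - 6.06) = -9.75%, loss ≈ 20088 × 9.75/100 ≈ 1959.
Year 2017: gap = -2.6 × (8.85 - 6.06) = -7.254%, loss ≈ 20088 × 7.254/100 ≈ 1457.
Total lost output = 543 + 2450 + 1959 + 1457 = 6409 billion.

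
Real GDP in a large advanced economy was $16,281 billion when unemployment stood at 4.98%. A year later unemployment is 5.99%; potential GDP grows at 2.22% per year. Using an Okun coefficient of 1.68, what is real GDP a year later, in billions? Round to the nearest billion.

$16,366 billion

Δu = 5.99 - 4.98 = 1.01 points.
Okun's law (growth form): g_Y = g_Y* - β × Δu = 2.22 - 1.68 × (1.01) = 2.22 - 1.6968 = 0.5232%.
Real GDP in the next year = 16281 × (1 + 0.5232/100) = 16281 × 1.005232 ≈ 16366 billion.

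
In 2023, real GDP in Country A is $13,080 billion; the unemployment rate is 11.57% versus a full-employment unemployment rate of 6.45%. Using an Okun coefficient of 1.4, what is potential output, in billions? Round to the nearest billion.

Unemployment gap = 11.57 - 6.45 = 5.12 points, so output gap = -1.4 × 5.12 = -7.168%.
Since Y = Y* × (1 + gap/100), Y* = 13080/0.92832 ≈ 14090 billion.

$14,090 billion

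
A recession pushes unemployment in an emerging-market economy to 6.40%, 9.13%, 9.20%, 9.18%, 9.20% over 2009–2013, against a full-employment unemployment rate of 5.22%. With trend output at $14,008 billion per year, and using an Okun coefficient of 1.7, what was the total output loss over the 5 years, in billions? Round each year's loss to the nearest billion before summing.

$4,051 billion

Year 2009: gap = -1.7 × (6.4 - 5.22) = -2.006%, loss ≈ 14008 × 2.006/100 ≈ 281.
Year 2010: gap = -1.7 × (9.13 - 5.22) = -6.647%, loss ≈ 14008 × 6.647/100 ≈ 931.
Year 2011: gap = -1.7 × (9.2 - 5.22) = -6.766%, loss ≈ 14008 × 6.766/100 ≈ 948.
Year 2012: gap = -1.7 × (9.18 - 5.22) = -6.732%, loss ≈ 14008 × 6.732/100 ≈ 943.
Year 2013: gap = -1.7 × (9.2 - 5.22) = -6.766%, loss ≈ 14008 × 6.766/100 ≈ 948.
Total lost output = 281 + 931 + 948 + 943 + 948 = 4051 billion.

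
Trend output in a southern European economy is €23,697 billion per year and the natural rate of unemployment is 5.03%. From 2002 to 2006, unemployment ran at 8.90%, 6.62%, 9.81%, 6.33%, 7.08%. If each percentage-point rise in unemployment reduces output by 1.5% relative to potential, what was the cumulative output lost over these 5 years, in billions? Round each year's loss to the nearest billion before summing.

€4,831 billion

Year 2002: gap = -1.5 × (8.9 - 5.03) = -5.805%, loss ≈ 23697 × 5.805/100 ≈ 1376.
Year 2003: gap = -1.5 × (6.62 - 5.03) = -2.385%, loss ≈ 23697 × 2.385/100 ≈ 565.
Year 2004: gap = -1.5 × (9.81 - 5.03) = -7.17%, loss ≈ 23697 × 7.17/100 ≈ 1699.
Year 2005: gap = -1.5 × (6.33 - 5.03) = -1.95%, loss ≈ 23697 × 1.95/100 ≈ 462.
Year 2006: gap = -1.5 × (7.08 - 5.03) = -3.075%, loss ≈ 23697 × 3.075/100 ≈ 729.
Total lost output = 1376 + 565 + 1699 + 462 + 729 = 4831 billion.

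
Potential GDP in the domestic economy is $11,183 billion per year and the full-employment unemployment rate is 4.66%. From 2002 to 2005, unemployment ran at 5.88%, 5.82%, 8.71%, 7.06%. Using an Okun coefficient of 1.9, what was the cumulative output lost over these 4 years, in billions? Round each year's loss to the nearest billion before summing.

Year 2002: gap = -1.9 × (5.88 - 4.66) = -2.318%, loss ≈ 11183 × 2.318/100 ≈ 259.
Year 2003: gap = -1.9 × (5.82 - 4.66) = -2.204%, loss ≈ 11183 × 2.204/100 ≈ 246.
Year 2004: gap = -1.9 × (8.71 - 4.66) = -7.695%, loss ≈ 11183 × 7.695/100 ≈ 861.
Year 2005: gap = -1.9 × (7.06 - 4.66) = -4.56%, loss ≈ 11183 × 4.56/100 ≈ 510.
Total lost output = 259 + 246 + 861 + 510 = 1876 billion.

$1,876 billion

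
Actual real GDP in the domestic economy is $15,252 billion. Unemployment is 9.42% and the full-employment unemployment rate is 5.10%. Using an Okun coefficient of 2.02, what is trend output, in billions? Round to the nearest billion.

Unemployment gap = 9.42 - 5.1 = 4.32 points, so output gap = -2.02 × 4.32 = -8.7264%.
Since Y = Y* × (1 + gap/100), Y* = 15252/0.912736 ≈ 16710 billion.

$16,710 billion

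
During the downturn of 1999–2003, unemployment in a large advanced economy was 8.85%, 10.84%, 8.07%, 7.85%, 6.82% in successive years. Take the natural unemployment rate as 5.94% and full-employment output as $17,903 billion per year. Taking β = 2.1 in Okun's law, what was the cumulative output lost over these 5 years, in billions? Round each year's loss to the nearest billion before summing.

Year 1999: gap = -2.1 × (8.85 - 5.94) = -6.111%, loss ≈ 17903 × 6.111/100 ≈ 1094.
Year 2000: gap = -2.1 × (10.84 - 5.94) = -10.29%, loss ≈ 17903 × 10.29/100 ≈ 1842.
Year 2001: gap = -2.1 × (8.07 - 5.94) = -4.473%, loss ≈ 17903 × 4.473/100 ≈ 801.
Year 2002: gap = -2.1 × (7.85 - 5.94) = -4.011%, loss ≈ 17903 × 4.011/100 ≈ 718.
Year 2003: gap = -2.1 × (6.82 - 5.94) = -1.848%, loss ≈ 17903 × 1.848/100 ≈ 331.
Total lost output = 1094 + 1842 + 801 + 718 + 331 = 4786 billion.

$4,786 billion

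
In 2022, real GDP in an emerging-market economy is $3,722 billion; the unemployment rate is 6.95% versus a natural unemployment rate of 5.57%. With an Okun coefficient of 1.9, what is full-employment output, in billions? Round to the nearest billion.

$3,822 billion

Unemployment gap = 6.95 - 5.57 = 1.38 points, so output gap = -1.9 × 1.38 = -2.622%.
Since Y = Y* × (1 + gap/100), Y* = 3722/0.97378 ≈ 3822 billion.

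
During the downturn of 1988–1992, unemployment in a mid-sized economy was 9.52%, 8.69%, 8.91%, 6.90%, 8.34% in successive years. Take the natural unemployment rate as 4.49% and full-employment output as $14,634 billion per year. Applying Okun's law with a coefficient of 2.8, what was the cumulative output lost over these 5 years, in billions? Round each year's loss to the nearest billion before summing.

Year 1988: gap = -2.8 × (9.52 - 4.49) = -14.084%, loss ≈ 14634 × 14.084/100 ≈ 2061.
Year 1989: gap = -2.8 × (8.69 - 4.49) = -11.76%, loss ≈ 14634 × 11.76/100 ≈ 1721.
Year 1990: gap = -2.8 × (8.91 - 4.49) = -12.376%, loss ≈ 14634 × 12.376/100 ≈ 1811.
Year 1991: gap = -2.8 × (6.9 - 4.49) = -6.748%, loss ≈ 14634 × 6.748/100 ≈ 988.
Year 1992: gap = -2.8 × (8.34 - 4.49) = -10.78%, loss ≈ 14634 × 10.78/100 ≈ 1578.
Total lost output = 2061 + 1721 + 1811 + 988 + 1578 = 8159 billion.

$8,159 billion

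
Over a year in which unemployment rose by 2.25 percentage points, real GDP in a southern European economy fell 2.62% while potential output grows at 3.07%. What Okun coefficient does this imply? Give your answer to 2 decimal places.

β ≈ 2.53

Growth form: g_Y = g_Y* - β × Δu, so β = (g_Y* - g_Y)/Δu.
β = (3.07 + 2.62)/2.25 = 5.69/2.25 = 2.53.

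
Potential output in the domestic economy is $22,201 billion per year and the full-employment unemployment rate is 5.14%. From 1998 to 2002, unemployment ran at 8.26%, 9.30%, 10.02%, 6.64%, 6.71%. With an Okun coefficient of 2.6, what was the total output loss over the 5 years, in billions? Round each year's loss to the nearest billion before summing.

$8,791 billion

Year 1998: gap = -2.6 × (8.26 - 5.14) = -8.112%, loss ≈ 22201 × 8.112/100 ≈ 1801.
Year 1999: gap = -2.6 × (9.3 - 5.14) = -10.816%, loss ≈ 22201 × 10.816/100 ≈ 2401.
Year 2000: gap = -2.6 × (10.02 - 5.14) = -12.688%, loss ≈ 22201 × 12.688/100 ≈ 2817.
Year 2001: gap = -2.6 × (6.64 - 5.14) = -3.9%, loss ≈ 22201 × 3.9/100 ≈ 866.
Year 2002: gap = -2.6 × (6.71 - 5.14) = -4.082%, loss ≈ 22201 × 4.082/100 ≈ 906.
Total lost output = 1801 + 2401 + 2817 + 866 + 906 = 8791 billion.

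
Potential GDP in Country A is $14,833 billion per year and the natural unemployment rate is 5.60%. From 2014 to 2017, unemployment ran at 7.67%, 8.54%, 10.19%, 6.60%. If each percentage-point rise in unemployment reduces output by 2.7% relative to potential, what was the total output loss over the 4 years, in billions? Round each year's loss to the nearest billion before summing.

$4,244 billion

Year 2014: gap = -2.7 × (7.67 - 5.6) = -5.589%, loss ≈ 14833 × 5.589/100 ≈ 829.
Year 2015: gap = -2.7 × (8.54 - 5.6) = -7.938%, loss ≈ 14833 × 7.938/100 ≈ 1177.
Year 2016: gap = -2.7 × (10.19 - 5.6) = -12.393%, loss ≈ 14833 × 12.393/100 ≈ 1838.
Year 2017: gap = -2.7 × (6.6 - 5.6) = -2.7%, loss ≈ 14833 × 2.7/100 ≈ 400.
Total lost output = 829 + 1177 + 1838 + 400 = 4244 billion.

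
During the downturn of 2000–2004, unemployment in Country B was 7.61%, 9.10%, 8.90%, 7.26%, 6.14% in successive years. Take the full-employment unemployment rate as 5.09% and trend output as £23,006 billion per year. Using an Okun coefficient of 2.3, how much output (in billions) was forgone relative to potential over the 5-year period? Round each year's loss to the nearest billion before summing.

Year 2000: gap = -2.3 × (7.61 - 5.09) = -5.796%, loss ≈ 23006 × 5.796/100 ≈ 1333.
Year 2001: gap = -2.3 × (9.1 - 5.09) = -9.223%, loss ≈ 23006 × 9.223/100 ≈ 2122.
Year 2002: gap = -2.3 × (8.9 - 5.09) = -8.763%, loss ≈ 23006 × 8.763/100 ≈ 2016.
Year 2003: gap = -2.3 × (7.26 - 5.09) = -4.991%, loss ≈ 23006 × 4.991/100 ≈ 1148.
Year 2004: gap = -2.3 × (6.14 - 5.09) = -2.415%, loss ≈ 23006 × 2.415/100 ≈ 556.
Total lost output = 1333 + 2122 + 2016 + 1148 + 556 = 7175 billion.

£7,175 billion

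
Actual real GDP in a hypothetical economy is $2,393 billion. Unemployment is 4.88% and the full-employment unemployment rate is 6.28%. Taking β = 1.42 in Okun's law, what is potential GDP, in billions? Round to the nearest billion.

$2,346 billion

Unemployment gap = 4.88 - 6.28 = -1.4 points, so output gap = -1.42 × (-1.4) = 1.988%.
Since Y = Y* × (1 + gap/100), Y* = 2393/1.01988 ≈ 2346 billion.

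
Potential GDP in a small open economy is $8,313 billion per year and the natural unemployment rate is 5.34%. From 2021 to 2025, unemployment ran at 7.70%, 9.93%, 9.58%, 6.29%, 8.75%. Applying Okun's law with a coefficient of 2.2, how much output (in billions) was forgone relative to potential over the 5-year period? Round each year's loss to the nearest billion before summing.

$2,844 billion

Year 2021: gap = -2.2 × (7.7 - 5.34) = -5.192%, loss ≈ 8313 × 5.192/100 ≈ 432.
Year 2022: gap = -2.2 × (9.93 - 5.34) = -10.098%, loss ≈ 8313 × 10.098/100 ≈ 839.
Year 2023: gap = -2.2 × (9.58 - 5.34) = -9.328%, loss ≈ 8313 × 9.328/100 ≈ 775.
Year 2024: gap = -2.2 × (6.29 - 5.34) = -2.09%, loss ≈ 8313 × 2.09/100 ≈ 174.
Year 2025: gap = -2.2 × (8.75 - 5.34) = -7.502%, loss ≈ 8313 × 7.502/100 ≈ 624.
Total lost output = 432 + 839 + 775 + 174 + 624 = 2844 billion.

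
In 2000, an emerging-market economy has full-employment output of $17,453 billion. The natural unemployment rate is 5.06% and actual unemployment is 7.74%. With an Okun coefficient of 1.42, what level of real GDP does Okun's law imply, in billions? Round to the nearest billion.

Unemployment gap = 7.74 - 5.06 = 2.68 points, so the output gap is -1.42 × 2.68 = -3.8056%.
Actual GDP = 17453 × (1 - 3.8056/100) = 17453 × 0.961944 ≈ 16789 billion.

$16,789 billion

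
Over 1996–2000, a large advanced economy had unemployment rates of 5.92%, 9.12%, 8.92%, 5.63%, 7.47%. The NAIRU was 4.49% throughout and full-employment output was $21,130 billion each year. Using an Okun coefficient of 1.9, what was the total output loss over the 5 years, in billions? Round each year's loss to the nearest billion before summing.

$5,866 billion

Year 1996: gap = -1.9 × (5.92 - 4.49) = -2.717%, loss ≈ 21130 × 2.717/100 ≈ 574.
Year 1997: gap = -1.9 × (9.12 - 4.49) = -8.797%, loss ≈ 21130 × 8.797/100 ≈ 1859.
Year 1998: gap = -1.9 × (8.92 - 4.49) = -8.417%, loss ≈ 21130 × 8.417/100 ≈ 1779.
Year 1999: gap = -1.9 × (5.63 - 4.49) = -2.166%, loss ≈ 21130 × 2.166/100 ≈ 458.
Year 2000: gap = -1.9 × (7.47 - 4.49) = -5.662%, loss ≈ 21130 × 5.662/100 ≈ 1196.
Total lost output = 574 + 1859 + 1779 + 458 + 1196 = 5866 billion.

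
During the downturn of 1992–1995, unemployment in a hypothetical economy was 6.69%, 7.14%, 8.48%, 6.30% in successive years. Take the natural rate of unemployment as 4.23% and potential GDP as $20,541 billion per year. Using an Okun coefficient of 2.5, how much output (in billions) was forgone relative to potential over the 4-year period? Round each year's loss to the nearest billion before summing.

$6,002 billion

Year 1992: gap = -2.5 × (6.69 - 4.23) = -6.15%, loss ≈ 20541 × 6.15/100 ≈ 1263.
Year 1993: gap = -2.5 × (7.14 - 4.23) = -7.275%, loss ≈ 20541 × 7.275/100 ≈ 1494.
Year 1994: gap = -2.5 × (8.48 - 4.23) = -10.625%, loss ≈ 20541 × 10.625/100 ≈ 2182.
Year 1995: gap = -2.5 × (6.3 - 4.23) = -5.175%, loss ≈ 20541 × 5.175/100 ≈ 1063.
Total lost output = 1263 + 1494 + 2182 + 1063 = 6002 billion.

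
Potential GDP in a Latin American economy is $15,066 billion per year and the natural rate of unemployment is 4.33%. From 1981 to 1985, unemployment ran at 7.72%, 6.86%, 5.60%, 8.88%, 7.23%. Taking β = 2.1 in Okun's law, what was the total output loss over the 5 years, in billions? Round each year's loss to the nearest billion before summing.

Year 1981: gap = -2.1 × (7.72 - 4.33) = -7.119%, loss ≈ 15066 × 7.119/100 ≈ 1073.
Year 1982: gap = -2.1 × (6.86 - 4.33) = -5.313%, loss ≈ 15066 × 5.313/100 ≈ 800.
Year 1983: gap = -2.1 × (5.6 - 4.33) = -2.667%, loss ≈ 15066 × 2.667/100 ≈ 402.
Year 1984: gap = -2.1 × (8.88 - 4.33) = -9.555%, loss ≈ 15066 × 9.555/100 ≈ 1440.
Year 1985: gap = -2.1 × (7.23 - 4.33) = -6.09%, loss ≈ 15066 × 6.09/100 ≈ 918.
Total lost output = 1073 + 800 + 402 + 1440 + 918 = 4633 billion.

$4,633 billion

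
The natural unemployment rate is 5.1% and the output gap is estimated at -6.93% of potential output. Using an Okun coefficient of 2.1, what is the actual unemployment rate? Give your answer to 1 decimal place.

8.4%

From Okun's law, u - u* = -(output gap)/β = -(-6.93)/2.1 = 3.3 points.
So u = 5.1 + 3.3 = 8.4%.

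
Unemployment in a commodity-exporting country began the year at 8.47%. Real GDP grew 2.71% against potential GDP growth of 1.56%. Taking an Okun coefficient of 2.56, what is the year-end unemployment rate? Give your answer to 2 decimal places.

8.02%

Growth-rate Okun's law: g_Y = g_Y* - β × Δu, so Δu = (g_Y* - g_Y)/β.
Δu = (1.56 - 2.71)/2.56 = -1.15/2.56 = -0.45 percentage points.
Year-end unemployment = 8.47 - 0.45 = 8.02%.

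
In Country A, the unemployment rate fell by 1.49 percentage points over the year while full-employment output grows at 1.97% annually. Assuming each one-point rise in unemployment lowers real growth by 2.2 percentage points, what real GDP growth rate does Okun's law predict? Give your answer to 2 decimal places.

5.25%

Growth-rate Okun's law: g_Y = g_Y* - β × Δu.
g_Y = 1.97 - 2.2 × (-1.49) = 1.97 + 3.278 = 5.248%, i.e. 5.25% to 2 d.p.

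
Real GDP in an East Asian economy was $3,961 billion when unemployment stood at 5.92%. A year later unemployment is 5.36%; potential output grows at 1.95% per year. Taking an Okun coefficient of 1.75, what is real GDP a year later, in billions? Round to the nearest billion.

$4,077 billion

Δu = 5.36 - 5.92 = -0.56 points.
Okun's law (growth form): g_Y = g_Y* - β × Δu = 1.95 - 1.75 × (-0.56) = 1.95 + 0.98 = 2.93%.
Real GDP in the next year = 3961 × (1 + 2.93/100) = 3961 × 1.0293 ≈ 4077 billion.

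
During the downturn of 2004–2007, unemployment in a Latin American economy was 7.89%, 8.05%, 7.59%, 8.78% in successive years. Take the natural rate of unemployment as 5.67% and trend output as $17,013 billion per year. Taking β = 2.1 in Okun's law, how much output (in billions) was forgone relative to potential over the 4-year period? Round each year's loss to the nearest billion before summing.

$3,440 billion

Year 2004: gap = -2.1 × (7.89 - 5.67) = -4.662%, loss ≈ 17013 × 4.662/100 ≈ 793.
Year 2005: gap = -2.1 × (8.05 - 5.67) = -4.998%, loss ≈ 17013 × 4.998/100 ≈ 850.
Year 2006: gap = -2.1 × (7.59 - 5.67) = -4.032%, loss ≈ 17013 × 4.032/100 ≈ 686.
Year 2007: gap = -2.1 × (8.78 - 5.67) = -6.531%, loss ≈ 17013 × 6.531/100 ≈ 1111.
Total lost output = 793 + 850 + 686 + 1111 = 3440 billion.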